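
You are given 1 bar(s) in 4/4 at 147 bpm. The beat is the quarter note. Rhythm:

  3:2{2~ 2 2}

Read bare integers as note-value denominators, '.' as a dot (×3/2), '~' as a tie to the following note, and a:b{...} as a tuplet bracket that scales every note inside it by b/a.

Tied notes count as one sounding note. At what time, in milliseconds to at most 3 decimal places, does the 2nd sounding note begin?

1. 0.0ms @ 0 + 1088.435ms (8/3)
2. 1088.435ms @ 8/3 + 544.218ms (4/3)

note 2 onset = 8/3b = 1088.435ms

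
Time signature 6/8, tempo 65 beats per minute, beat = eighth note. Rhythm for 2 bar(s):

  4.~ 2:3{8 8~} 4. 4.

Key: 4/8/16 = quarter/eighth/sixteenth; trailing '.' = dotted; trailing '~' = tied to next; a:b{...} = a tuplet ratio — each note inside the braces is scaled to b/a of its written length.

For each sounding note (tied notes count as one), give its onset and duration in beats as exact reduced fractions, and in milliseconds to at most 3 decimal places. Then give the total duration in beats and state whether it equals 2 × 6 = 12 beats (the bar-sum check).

1) 0.0ms=0b +4153.846ms=9/2b
2) 4153.846ms=9/2b +4153.846ms=9/2b
3) 8307.692ms=9b +2769.231ms=3b
Σ=12b of 12 (65bpm 6/8) — PASS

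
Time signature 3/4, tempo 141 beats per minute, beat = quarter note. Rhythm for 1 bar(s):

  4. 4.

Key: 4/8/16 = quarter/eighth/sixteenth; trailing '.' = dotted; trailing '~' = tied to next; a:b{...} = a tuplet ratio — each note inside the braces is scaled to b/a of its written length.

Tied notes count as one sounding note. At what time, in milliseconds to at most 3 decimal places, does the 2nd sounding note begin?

1. 0.0ms @ 0 + 638.298ms (3/2)
2. 638.298ms @ 3/2 + 638.298ms (3/2)

note 2 onset = 3/2b = 638.298ms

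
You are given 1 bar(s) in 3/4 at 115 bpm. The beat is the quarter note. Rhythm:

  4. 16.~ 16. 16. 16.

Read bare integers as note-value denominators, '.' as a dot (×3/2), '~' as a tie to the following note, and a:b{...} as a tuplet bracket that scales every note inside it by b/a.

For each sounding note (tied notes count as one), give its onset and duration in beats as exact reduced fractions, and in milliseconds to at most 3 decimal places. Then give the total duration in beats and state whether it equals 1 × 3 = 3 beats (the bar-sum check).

1) 0.0ms=0b +782.609ms=3/2b
2) 782.609ms=3/2b +391.304ms=3/4b
3) 1173.913ms=9/4b +195.652ms=3/8b
4) 1369.565ms=21/8b +195.652ms=3/8b
Σ=3b of 3 (115bpm 3/4) — PASS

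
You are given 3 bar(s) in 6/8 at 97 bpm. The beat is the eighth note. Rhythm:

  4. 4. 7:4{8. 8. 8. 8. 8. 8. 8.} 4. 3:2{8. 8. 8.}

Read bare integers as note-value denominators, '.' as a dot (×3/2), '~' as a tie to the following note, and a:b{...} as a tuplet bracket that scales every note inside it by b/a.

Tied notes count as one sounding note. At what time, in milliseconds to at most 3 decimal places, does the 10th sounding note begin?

note 10 onset = 12b = 7422.68ms

1. 0.0ms @ 0 + 1855.67ms (3)
2. 1855.67ms @ 3 + 1855.67ms (3)
3. 3711.34ms @ 6 + 530.191ms (6/7)
4. 4241.532ms @ 48/7 + 530.191ms (6/7)
5. 4771.723ms @ 54/7 + 530.191ms (6/7)
6. 5301.915ms @ 60/7 + 530.191ms (6/7)
7. 5832.106ms @ 66/7 + 530.191ms (6/7)
8. 6362.297ms @ 72/7 + 530.191ms (6/7)
9. 6892.489ms @ 78/7 + 530.191ms (6/7)
10. 7422.68ms @ 12 + 1855.67ms (3)
11. 9278.351ms @ 15 + 618.557ms (1)
12. 9896.907ms @ 16 + 618.557ms (1)
13. 10515.464ms @ 17 + 618.557ms (1)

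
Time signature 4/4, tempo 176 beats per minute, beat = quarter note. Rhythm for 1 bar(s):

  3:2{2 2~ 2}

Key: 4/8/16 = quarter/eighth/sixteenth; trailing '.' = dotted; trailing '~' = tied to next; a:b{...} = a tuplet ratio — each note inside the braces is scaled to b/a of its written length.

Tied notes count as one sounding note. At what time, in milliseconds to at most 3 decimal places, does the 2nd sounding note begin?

note 2 onset = 4/3b = 454.545ms

1. 0.0ms @ 0 + 454.545ms (4/3)
2. 454.545ms @ 4/3 + 909.091ms (8/3)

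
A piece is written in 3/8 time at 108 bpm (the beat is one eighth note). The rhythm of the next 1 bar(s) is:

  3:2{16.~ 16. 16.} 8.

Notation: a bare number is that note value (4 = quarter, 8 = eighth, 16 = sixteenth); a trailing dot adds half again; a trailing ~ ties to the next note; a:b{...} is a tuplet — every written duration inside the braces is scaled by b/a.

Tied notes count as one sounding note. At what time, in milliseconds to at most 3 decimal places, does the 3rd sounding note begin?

note 3 onset = 3/2b = 833.333ms

1. 0.0ms @ 0 + 555.556ms (1)
2. 555.556ms @ 1 + 277.778ms (1/2)
3. 833.333ms @ 3/2 + 833.333ms (3/2)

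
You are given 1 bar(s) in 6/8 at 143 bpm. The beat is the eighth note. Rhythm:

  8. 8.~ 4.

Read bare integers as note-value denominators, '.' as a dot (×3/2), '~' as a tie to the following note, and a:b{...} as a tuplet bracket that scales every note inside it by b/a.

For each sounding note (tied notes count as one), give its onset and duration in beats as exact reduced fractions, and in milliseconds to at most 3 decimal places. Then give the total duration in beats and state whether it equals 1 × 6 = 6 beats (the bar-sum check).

1) 0.0ms=0b +629.371ms=3/2b
2) 629.371ms=3/2b +1888.112ms=9/2b
Σ=6b of 6 (143bpm 6/8) — PASS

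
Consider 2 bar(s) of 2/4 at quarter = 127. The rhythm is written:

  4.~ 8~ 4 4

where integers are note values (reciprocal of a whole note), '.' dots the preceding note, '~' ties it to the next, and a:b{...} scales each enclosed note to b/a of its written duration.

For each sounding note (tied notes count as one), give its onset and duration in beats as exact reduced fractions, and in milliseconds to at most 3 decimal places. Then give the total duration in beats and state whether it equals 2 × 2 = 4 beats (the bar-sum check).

1) 0.0ms=0b +1417.323ms=3b
2) 1417.323ms=3b +472.441ms=1b
Σ=4b of 4 (127bpm 2/4) — PASS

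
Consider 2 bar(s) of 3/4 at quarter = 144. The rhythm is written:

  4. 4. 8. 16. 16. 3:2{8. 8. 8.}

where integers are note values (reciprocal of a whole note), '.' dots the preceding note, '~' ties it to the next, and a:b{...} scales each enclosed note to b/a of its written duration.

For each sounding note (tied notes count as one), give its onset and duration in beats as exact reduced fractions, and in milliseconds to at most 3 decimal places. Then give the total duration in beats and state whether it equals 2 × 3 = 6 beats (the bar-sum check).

1) 0.0ms=0b +625.0ms=3/2b
2) 625.0ms=3/2b +625.0ms=3/2b
3) 1250.0ms=3b +312.5ms=3/4b
4) 1562.5ms=15/4b +156.25ms=3/8b
5) 1718.75ms=33/8b +156.25ms=3/8b
6) 1875.0ms=9/2b +208.333ms=1/2b
7) 2083.333ms=5b +208.333ms=1/2b
8) 2291.667ms=11/2b +208.333ms=1/2b
Σ=6b of 6 (144bpm 3/4) — PASS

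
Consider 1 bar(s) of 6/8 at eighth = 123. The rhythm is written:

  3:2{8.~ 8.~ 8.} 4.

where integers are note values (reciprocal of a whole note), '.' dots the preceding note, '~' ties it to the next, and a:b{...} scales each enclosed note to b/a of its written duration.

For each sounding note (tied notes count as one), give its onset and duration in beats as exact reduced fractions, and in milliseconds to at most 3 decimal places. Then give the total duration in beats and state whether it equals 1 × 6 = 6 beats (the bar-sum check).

1) 0.0ms=0b +1463.415ms=3b
2) 1463.415ms=3b +1463.415ms=3b
Σ=6b of 6 (123bpm 6/8) — PASS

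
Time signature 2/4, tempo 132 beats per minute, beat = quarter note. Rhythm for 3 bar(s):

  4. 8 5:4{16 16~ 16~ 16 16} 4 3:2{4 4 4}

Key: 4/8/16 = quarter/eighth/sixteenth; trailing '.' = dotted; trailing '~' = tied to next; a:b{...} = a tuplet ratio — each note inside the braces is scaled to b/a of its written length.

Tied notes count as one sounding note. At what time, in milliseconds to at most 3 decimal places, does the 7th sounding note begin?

1. 0.0ms @ 0 + 681.818ms (3/2)
2. 681.818ms @ 3/2 + 227.273ms (1/2)
3. 909.091ms @ 2 + 90.909ms (1/5)
4. 1000.0ms @ 11/5 + 272.727ms (3/5)
5. 1272.727ms @ 14/5 + 90.909ms (1/5)
6. 1363.636ms @ 3 + 454.545ms (1)
7. 1818.182ms @ 4 + 303.03ms (2/3)
8. 2121.212ms @ 14/3 + 303.03ms (2/3)
9. 2424.242ms @ 16/3 + 303.03ms (2/3)

note 7 onset = 4b = 1818.182ms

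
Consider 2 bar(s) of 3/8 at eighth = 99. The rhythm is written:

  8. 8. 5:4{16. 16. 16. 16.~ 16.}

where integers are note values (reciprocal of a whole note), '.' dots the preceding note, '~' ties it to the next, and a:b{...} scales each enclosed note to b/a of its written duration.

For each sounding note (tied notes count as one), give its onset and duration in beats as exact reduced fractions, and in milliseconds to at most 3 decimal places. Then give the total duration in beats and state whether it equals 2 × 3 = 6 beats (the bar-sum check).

1) 0.0ms=0b +909.091ms=3/2b
2) 909.091ms=3/2b +909.091ms=3/2b
3) 1818.182ms=3b +363.636ms=3/5b
4) 2181.818ms=18/5b +363.636ms=3/5b
5) 2545.455ms=21/5b +363.636ms=3/5b
6) 2909.091ms=24/5b +727.273ms=6/5b
Σ=6b of 6 (99bpm 3/8) — PASS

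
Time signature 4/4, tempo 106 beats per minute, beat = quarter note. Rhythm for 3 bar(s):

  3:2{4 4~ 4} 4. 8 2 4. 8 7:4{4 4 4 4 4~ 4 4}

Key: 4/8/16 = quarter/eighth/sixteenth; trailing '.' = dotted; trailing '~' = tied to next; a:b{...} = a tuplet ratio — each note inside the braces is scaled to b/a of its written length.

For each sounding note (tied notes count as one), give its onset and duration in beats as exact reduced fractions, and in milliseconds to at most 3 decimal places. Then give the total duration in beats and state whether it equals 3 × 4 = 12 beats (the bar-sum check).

1) 0.0ms=0b +377.358ms=2/3b
2) 377.358ms=2/3b +754.717ms=4/3b
3) 1132.075ms=2b +849.057ms=3/2b
4) 1981.132ms=7/2b +283.019ms=1/2b
5) 2264.151ms=4b +1132.075ms=2b
6) 3396.226ms=6b +849.057ms=3/2b
7) 4245.283ms=15/2b +283.019ms=1/2b
8) 4528.302ms=8b +323.45ms=4/7b
9) 4851.752ms=60/7b +323.45ms=4/7b
10) 5175.202ms=64/7b +323.45ms=4/7b
11) 5498.652ms=68/7b +323.45ms=4/7b
12) 5822.102ms=72/7b +646.9ms=8/7b
13) 6469.003ms=80/7b +323.45ms=4/7b
Σ=12b of 12 (106bpm 4/4) — PASS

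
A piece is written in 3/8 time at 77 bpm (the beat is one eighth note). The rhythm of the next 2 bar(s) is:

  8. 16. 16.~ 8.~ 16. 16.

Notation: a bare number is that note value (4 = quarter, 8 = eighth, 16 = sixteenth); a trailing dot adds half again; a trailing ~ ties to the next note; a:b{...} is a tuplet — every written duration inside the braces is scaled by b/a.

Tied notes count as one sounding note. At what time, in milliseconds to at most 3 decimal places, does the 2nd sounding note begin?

1. 0.0ms @ 0 + 1168.831ms (3/2)
2. 1168.831ms @ 3/2 + 584.416ms (3/4)
3. 1753.247ms @ 9/4 + 2337.662ms (3)
4. 4090.909ms @ 21/4 + 584.416ms (3/4)

note 2 onset = 3/2b = 1168.831ms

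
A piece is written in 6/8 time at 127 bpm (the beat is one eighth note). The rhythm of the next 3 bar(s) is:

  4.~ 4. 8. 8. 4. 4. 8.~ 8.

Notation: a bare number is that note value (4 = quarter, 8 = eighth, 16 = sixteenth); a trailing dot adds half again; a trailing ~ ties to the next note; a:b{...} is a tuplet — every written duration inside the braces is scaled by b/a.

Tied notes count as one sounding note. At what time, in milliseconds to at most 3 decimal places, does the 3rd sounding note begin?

1. 0.0ms @ 0 + 2834.646ms (6)
2. 2834.646ms @ 6 + 708.661ms (3/2)
3. 3543.307ms @ 15/2 + 708.661ms (3/2)
4. 4251.969ms @ 9 + 1417.323ms (3)
5. 5669.291ms @ 12 + 1417.323ms (3)
6. 7086.614ms @ 15 + 1417.323ms (3)

note 3 onset = 15/2b = 3543.307ms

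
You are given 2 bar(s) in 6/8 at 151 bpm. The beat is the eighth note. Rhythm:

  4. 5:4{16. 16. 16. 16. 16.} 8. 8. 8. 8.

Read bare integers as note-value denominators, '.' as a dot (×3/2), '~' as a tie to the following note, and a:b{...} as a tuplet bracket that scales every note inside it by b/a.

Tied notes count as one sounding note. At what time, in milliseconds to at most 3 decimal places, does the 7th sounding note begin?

1. 0.0ms @ 0 + 1192.053ms (3)
2. 1192.053ms @ 3 + 238.411ms (3/5)
3. 1430.464ms @ 18/5 + 238.411ms (3/5)
4. 1668.874ms @ 21/5 + 238.411ms (3/5)
5. 1907.285ms @ 24/5 + 238.411ms (3/5)
6. 2145.695ms @ 27/5 + 238.411ms (3/5)
7. 2384.106ms @ 6 + 596.026ms (3/2)
8. 2980.132ms @ 15/2 + 596.026ms (3/2)
9. 3576.159ms @ 9 + 596.026ms (3/2)
10. 4172.185ms @ 21/2 + 596.026ms (3/2)

note 7 onset = 6b = 2384.106ms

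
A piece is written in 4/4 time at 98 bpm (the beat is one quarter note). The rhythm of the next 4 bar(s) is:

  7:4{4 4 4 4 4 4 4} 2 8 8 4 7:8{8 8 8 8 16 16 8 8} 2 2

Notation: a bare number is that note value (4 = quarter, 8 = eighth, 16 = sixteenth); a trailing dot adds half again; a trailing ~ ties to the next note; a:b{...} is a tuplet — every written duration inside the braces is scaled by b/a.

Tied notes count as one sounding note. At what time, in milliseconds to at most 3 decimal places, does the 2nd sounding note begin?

1. 0.0ms @ 0 + 349.854ms (4/7)
2. 349.854ms @ 4/7 + 349.854ms (4/7)
3. 699.708ms @ 8/7 + 349.854ms (4/7)
4. 1049.563ms @ 12/7 + 349.854ms (4/7)
5. 1399.417ms @ 16/7 + 349.854ms (4/7)
6. 1749.271ms @ 20/7 + 349.854ms (4/7)
7. 2099.125ms @ 24/7 + 349.854ms (4/7)
8. 2448.98ms @ 4 + 1224.49ms (2)
9. 3673.469ms @ 6 + 306.122ms (1/2)
10. 3979.592ms @ 13/2 + 306.122ms (1/2)
11. 4285.714ms @ 7 + 612.245ms (1)
12. 4897.959ms @ 8 + 349.854ms (4/7)
13. 5247.813ms @ 60/7 + 349.854ms (4/7)
14. 5597.668ms @ 64/7 + 349.854ms (4/7)
15. 5947.522ms @ 68/7 + 349.854ms (4/7)
16. 6297.376ms @ 72/7 + 174.927ms (2/7)
17. 6472.303ms @ 74/7 + 174.927ms (2/7)
18. 6647.23ms @ 76/7 + 349.854ms (4/7)
19. 6997.085ms @ 80/7 + 349.854ms (4/7)
20. 7346.939ms @ 12 + 1224.49ms (2)
21. 8571.429ms @ 14 + 1224.49ms (2)

note 2 onset = 4/7b = 349.854ms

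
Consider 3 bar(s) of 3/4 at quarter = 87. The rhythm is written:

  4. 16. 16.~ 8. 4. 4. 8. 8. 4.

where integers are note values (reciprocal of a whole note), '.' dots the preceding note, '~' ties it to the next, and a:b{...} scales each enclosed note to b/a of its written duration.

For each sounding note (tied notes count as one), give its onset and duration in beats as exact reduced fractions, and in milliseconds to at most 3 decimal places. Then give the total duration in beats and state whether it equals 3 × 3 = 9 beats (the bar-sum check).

1) 0.0ms=0b +1034.483ms=3/2b
2) 1034.483ms=3/2b +258.621ms=3/8b
3) 1293.103ms=15/8b +775.862ms=9/8b
4) 2068.966ms=3b +1034.483ms=3/2b
5) 3103.448ms=9/2b +1034.483ms=3/2b
6) 4137.931ms=6b +517.241ms=3/4b
7) 4655.172ms=27/4b +517.241ms=3/4b
8) 5172.414ms=15/2b +1034.483ms=3/2b
Σ=9b of 9 (87bpm 3/4) — PASS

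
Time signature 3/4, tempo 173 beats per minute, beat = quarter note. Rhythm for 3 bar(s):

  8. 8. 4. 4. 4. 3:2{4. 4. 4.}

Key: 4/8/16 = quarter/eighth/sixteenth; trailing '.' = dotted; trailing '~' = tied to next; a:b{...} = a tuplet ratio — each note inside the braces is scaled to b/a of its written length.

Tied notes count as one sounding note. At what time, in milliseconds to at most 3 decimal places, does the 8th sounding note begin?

1. 0.0ms @ 0 + 260.116ms (3/4)
2. 260.116ms @ 3/4 + 260.116ms (3/4)
3. 520.231ms @ 3/2 + 520.231ms (3/2)
4. 1040.462ms @ 3 + 520.231ms (3/2)
5. 1560.694ms @ 9/2 + 520.231ms (3/2)
6. 2080.925ms @ 6 + 346.821ms (1)
7. 2427.746ms @ 7 + 346.821ms (1)
8. 2774.566ms @ 8 + 346.821ms (1)

note 8 onset = 8b = 2774.566ms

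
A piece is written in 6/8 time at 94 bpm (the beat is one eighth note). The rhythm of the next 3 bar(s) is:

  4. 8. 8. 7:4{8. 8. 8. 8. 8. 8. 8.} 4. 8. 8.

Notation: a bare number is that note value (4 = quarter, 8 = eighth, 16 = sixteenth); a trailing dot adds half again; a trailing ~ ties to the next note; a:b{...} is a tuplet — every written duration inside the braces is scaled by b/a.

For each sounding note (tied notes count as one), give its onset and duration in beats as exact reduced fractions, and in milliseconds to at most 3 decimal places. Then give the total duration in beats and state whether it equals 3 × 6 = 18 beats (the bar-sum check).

1) 0.0ms=0b +1914.894ms=3b
2) 1914.894ms=3b +957.447ms=3/2b
3) 2872.34ms=9/2b +957.447ms=3/2b
4) 3829.787ms=6b +547.112ms=6/7b
5) 4376.9ms=48/7b +547.112ms=6/7b
6) 4924.012ms=54/7b +547.112ms=6/7b
7) 5471.125ms=60/7b +547.112ms=6/7b
8) 6018.237ms=66/7b +547.112ms=6/7b
9) 6565.35ms=72/7b +547.112ms=6/7b
10) 7112.462ms=78/7b +547.112ms=6/7b
11) 7659.574ms=12b +1914.894ms=3b
12) 9574.468ms=15b +957.447ms=3/2b
13) 10531.915ms=33/2b +957.447ms=3/2b
Σ=18b of 18 (94bpm 6/8) — PASS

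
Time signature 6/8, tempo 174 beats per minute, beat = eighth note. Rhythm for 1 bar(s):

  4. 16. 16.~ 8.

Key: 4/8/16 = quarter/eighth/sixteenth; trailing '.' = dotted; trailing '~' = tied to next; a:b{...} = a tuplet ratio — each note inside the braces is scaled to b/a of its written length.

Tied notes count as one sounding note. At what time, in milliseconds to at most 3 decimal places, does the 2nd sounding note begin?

1. 0.0ms @ 0 + 1034.483ms (3)
2. 1034.483ms @ 3 + 258.621ms (3/4)
3. 1293.103ms @ 15/4 + 775.862ms (9/4)

note 2 onset = 3b = 1034.483ms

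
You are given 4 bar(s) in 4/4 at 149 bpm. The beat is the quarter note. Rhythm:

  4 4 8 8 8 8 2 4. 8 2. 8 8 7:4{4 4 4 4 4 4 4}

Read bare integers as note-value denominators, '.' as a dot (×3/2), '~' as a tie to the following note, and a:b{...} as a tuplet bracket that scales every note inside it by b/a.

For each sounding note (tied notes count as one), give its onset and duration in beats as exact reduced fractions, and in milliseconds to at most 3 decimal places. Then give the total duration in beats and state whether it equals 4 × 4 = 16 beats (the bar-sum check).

1) 0.0ms=0b +402.685ms=1b
2) 402.685ms=1b +402.685ms=1b
3) 805.369ms=2b +201.342ms=1/2b
4) 1006.711ms=5/2b +201.342ms=1/2b
5) 1208.054ms=3b +201.342ms=1/2b
6) 1409.396ms=7/2b +201.342ms=1/2b
7) 1610.738ms=4b +805.369ms=2b
8) 2416.107ms=6b +604.027ms=3/2b
9) 3020.134ms=15/2b +201.342ms=1/2b
10) 3221.477ms=8b +1208.054ms=3b
11) 4429.53ms=11b +201.342ms=1/2b
12) 4630.872ms=23/2b +201.342ms=1/2b
13) 4832.215ms=12b +230.105ms=4/7b
14) 5062.32ms=88/7b +230.105ms=4/7b
15) 5292.426ms=92/7b +230.105ms=4/7b
16) 5522.531ms=96/7b +230.105ms=4/7b
17) 5752.637ms=100/7b +230.105ms=4/7b
18) 5982.742ms=104/7b +230.105ms=4/7b
19) 6212.848ms=108/7b +230.105ms=4/7b
Σ=16b of 16 (149bpm 4/4) — PASS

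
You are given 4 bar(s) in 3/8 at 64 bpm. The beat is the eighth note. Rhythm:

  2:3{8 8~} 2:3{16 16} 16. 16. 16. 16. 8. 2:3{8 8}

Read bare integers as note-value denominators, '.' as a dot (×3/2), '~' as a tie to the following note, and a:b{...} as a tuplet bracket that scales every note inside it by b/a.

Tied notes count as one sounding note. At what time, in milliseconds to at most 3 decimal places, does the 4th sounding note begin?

note 4 onset = 9/2b = 4218.75ms

1. 0.0ms @ 0 + 1406.25ms (3/2)
2. 1406.25ms @ 3/2 + 2109.375ms (9/4)
3. 3515.625ms @ 15/4 + 703.125ms (3/4)
4. 4218.75ms @ 9/2 + 703.125ms (3/4)
5. 4921.875ms @ 21/4 + 703.125ms (3/4)
6. 5625.0ms @ 6 + 703.125ms (3/4)
7. 6328.125ms @ 27/4 + 703.125ms (3/4)
8. 7031.25ms @ 15/2 + 1406.25ms (3/2)
9. 8437.5ms @ 9 + 1406.25ms (3/2)
10. 9843.75ms @ 21/2 + 1406.25ms (3/2)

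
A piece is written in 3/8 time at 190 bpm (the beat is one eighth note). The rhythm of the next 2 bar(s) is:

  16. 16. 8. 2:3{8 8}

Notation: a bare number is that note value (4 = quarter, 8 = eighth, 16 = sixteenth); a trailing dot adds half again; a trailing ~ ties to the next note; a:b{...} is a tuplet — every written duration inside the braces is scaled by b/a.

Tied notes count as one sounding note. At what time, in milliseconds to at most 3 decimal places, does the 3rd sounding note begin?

1. 0.0ms @ 0 + 236.842ms (3/4)
2. 236.842ms @ 3/4 + 236.842ms (3/4)
3. 473.684ms @ 3/2 + 473.684ms (3/2)
4. 947.368ms @ 3 + 473.684ms (3/2)
5. 1421.053ms @ 9/2 + 473.684ms (3/2)

note 3 onset = 3/2b = 473.684ms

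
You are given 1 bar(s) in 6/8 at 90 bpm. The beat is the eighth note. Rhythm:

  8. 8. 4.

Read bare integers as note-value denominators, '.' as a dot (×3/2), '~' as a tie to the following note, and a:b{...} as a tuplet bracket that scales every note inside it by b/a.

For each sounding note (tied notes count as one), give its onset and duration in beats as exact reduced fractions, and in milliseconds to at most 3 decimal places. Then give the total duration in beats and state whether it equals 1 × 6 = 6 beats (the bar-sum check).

1) 0.0ms=0b +1000.0ms=3/2b
2) 1000.0ms=3/2b +1000.0ms=3/2b
3) 2000.0ms=3b +2000.0ms=3b
Σ=6b of 6 (90bpm 6/8) — PASS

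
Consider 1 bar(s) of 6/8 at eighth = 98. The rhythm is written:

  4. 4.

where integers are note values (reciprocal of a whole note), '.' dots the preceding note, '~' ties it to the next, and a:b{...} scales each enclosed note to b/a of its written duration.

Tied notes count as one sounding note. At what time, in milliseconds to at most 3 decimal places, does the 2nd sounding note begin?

1. 0.0ms @ 0 + 1836.735ms (3)
2. 1836.735ms @ 3 + 1836.735ms (3)

note 2 onset = 3b = 1836.735ms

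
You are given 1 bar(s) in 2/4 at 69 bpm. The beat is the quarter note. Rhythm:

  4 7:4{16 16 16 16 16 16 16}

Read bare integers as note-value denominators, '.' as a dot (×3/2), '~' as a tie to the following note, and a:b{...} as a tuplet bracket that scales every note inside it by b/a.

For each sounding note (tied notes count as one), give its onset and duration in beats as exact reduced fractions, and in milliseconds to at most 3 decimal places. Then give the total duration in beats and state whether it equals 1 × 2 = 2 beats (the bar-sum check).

1) 0.0ms=0b +869.565ms=1b
2) 869.565ms=1b +124.224ms=1/7b
3) 993.789ms=8/7b +124.224ms=1/7b
4) 1118.012ms=9/7b +124.224ms=1/7b
5) 1242.236ms=10/7b +124.224ms=1/7b
6) 1366.46ms=11/7b +124.224ms=1/7b
7) 1490.683ms=12/7b +124.224ms=1/7b
8) 1614.907ms=13/7b +124.224ms=1/7b
Σ=2b of 2 (69bpm 2/4) — PASS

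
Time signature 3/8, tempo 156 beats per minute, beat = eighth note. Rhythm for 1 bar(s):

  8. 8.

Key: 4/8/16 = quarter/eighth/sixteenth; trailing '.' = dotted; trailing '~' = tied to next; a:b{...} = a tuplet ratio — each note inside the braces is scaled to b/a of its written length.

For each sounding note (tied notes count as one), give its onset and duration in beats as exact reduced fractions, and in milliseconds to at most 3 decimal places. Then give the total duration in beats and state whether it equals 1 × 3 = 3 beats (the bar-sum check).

1) 0.0ms=0b +576.923ms=3/2b
2) 576.923ms=3/2b +576.923ms=3/2b
Σ=3b of 3 (156bpm 3/8) — PASS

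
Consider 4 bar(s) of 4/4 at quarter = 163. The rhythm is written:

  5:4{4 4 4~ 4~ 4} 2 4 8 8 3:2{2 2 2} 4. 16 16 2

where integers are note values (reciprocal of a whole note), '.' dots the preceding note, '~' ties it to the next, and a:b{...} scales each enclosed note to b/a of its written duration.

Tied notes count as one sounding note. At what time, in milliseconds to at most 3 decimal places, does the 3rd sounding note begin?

1. 0.0ms @ 0 + 294.479ms (4/5)
2. 294.479ms @ 4/5 + 294.479ms (4/5)
3. 588.957ms @ 8/5 + 883.436ms (12/5)
4. 1472.393ms @ 4 + 736.196ms (2)
5. 2208.589ms @ 6 + 368.098ms (1)
6. 2576.687ms @ 7 + 184.049ms (1/2)
7. 2760.736ms @ 15/2 + 184.049ms (1/2)
8. 2944.785ms @ 8 + 490.798ms (4/3)
9. 3435.583ms @ 28/3 + 490.798ms (4/3)
10. 3926.38ms @ 32/3 + 490.798ms (4/3)
11. 4417.178ms @ 12 + 552.147ms (3/2)
12. 4969.325ms @ 27/2 + 92.025ms (1/4)
13. 5061.35ms @ 55/4 + 92.025ms (1/4)
14. 5153.374ms @ 14 + 736.196ms (2)

note 3 onset = 8/5b = 588.957ms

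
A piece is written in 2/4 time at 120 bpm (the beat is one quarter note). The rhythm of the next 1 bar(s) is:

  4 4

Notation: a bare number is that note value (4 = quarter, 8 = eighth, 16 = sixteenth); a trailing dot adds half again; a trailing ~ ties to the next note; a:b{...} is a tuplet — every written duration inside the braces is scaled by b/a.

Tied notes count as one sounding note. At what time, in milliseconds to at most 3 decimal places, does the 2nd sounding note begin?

note 2 onset = 1b = 500.0ms

1. 0.0ms @ 0 + 500.0ms (1)
2. 500.0ms @ 1 + 500.0ms (1)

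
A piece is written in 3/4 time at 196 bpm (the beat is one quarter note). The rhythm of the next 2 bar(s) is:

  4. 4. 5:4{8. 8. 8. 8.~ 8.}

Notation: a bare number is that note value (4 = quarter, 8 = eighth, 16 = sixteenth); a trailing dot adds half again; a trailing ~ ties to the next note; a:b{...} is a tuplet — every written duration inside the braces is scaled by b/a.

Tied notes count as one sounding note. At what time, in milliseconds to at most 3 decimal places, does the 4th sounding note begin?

note 4 onset = 18/5b = 1102.041ms

1. 0.0ms @ 0 + 459.184ms (3/2)
2. 459.184ms @ 3/2 + 459.184ms (3/2)
3. 918.367ms @ 3 + 183.673ms (3/5)
4. 1102.041ms @ 18/5 + 183.673ms (3/5)
5. 1285.714ms @ 21/5 + 183.673ms (3/5)
6. 1469.388ms @ 24/5 + 367.347ms (6/5)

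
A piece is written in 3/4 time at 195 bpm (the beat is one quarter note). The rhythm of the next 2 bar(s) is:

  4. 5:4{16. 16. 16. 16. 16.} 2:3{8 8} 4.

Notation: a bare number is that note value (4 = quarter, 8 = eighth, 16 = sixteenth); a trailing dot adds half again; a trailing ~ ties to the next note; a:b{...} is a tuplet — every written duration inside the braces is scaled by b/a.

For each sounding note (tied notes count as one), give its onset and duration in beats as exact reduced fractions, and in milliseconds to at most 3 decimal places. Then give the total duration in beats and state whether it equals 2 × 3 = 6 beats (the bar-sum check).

1) 0.0ms=0b +461.538ms=3/2b
2) 461.538ms=3/2b +92.308ms=3/10b
3) 553.846ms=9/5b +92.308ms=3/10b
4) 646.154ms=21/10b +92.308ms=3/10b
5) 738.462ms=12/5b +92.308ms=3/10b
6) 830.769ms=27/10b +92.308ms=3/10b
7) 923.077ms=3b +230.769ms=3/4b
8) 1153.846ms=15/4b +230.769ms=3/4b
9) 1384.615ms=9/2b +461.538ms=3/2b
Σ=6b of 6 (195bpm 3/4) — PASS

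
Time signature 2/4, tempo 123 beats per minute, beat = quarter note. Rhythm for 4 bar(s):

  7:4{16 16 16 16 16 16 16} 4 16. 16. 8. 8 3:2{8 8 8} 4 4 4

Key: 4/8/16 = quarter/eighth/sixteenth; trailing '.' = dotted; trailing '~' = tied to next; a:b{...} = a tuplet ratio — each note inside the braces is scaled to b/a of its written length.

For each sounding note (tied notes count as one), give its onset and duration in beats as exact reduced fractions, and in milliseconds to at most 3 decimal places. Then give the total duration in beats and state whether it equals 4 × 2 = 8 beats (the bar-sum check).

1) 0.0ms=0b +69.686ms=1/7b
2) 69.686ms=1/7b +69.686ms=1/7b
3) 139.373ms=2/7b +69.686ms=1/7b
4) 209.059ms=3/7b +69.686ms=1/7b
5) 278.746ms=4/7b +69.686ms=1/7b
6) 348.432ms=5/7b +69.686ms=1/7b
7) 418.118ms=6/7b +69.686ms=1/7b
8) 487.805ms=1b +487.805ms=1b
9) 975.61ms=2b +182.927ms=3/8b
10) 1158.537ms=19/8b +182.927ms=3/8b
11) 1341.463ms=11/4b +365.854ms=3/4b
12) 1707.317ms=7/2b +243.902ms=1/2b
13) 1951.22ms=4b +162.602ms=1/3b
14) 2113.821ms=13/3b +162.602ms=1/3b
15) 2276.423ms=14/3b +162.602ms=1/3b
16) 2439.024ms=5b +487.805ms=1b
17) 2926.829ms=6b +487.805ms=1b
18) 3414.634ms=7b +487.805ms=1b
Σ=8b of 8 (123bpm 2/4) — PASS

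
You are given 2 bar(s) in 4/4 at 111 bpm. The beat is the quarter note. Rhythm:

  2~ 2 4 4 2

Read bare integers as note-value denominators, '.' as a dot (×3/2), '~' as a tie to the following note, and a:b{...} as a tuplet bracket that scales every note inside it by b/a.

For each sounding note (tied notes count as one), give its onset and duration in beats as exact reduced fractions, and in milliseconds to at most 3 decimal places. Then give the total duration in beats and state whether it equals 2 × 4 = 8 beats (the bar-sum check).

1) 0.0ms=0b +2162.162ms=4b
2) 2162.162ms=4b +540.541ms=1b
3) 2702.703ms=5b +540.541ms=1b
4) 3243.243ms=6b +1081.081ms=2b
Σ=8b of 8 (111bpm 4/4) — PASS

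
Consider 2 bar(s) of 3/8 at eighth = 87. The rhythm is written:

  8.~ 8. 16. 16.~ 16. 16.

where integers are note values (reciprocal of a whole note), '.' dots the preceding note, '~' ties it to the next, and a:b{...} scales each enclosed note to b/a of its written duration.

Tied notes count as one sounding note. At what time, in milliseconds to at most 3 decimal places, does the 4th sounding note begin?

1. 0.0ms @ 0 + 2068.966ms (3)
2. 2068.966ms @ 3 + 517.241ms (3/4)
3. 2586.207ms @ 15/4 + 1034.483ms (3/2)
4. 3620.69ms @ 21/4 + 517.241ms (3/4)

note 4 onset = 21/4b = 3620.69ms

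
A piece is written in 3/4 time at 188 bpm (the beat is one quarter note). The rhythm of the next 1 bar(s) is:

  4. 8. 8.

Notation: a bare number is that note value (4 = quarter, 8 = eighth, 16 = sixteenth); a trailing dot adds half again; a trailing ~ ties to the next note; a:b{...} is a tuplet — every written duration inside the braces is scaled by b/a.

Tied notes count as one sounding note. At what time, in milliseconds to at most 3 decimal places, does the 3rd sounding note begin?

1. 0.0ms @ 0 + 478.723ms (3/2)
2. 478.723ms @ 3/2 + 239.362ms (3/4)
3. 718.085ms @ 9/4 + 239.362ms (3/4)

note 3 onset = 9/4b = 718.085ms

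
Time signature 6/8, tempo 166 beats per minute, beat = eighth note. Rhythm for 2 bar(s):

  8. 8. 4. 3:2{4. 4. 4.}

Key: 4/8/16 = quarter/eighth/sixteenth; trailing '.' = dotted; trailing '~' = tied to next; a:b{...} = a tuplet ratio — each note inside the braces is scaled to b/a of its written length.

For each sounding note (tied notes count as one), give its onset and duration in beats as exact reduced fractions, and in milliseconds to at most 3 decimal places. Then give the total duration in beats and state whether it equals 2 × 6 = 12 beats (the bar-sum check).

1) 0.0ms=0b +542.169ms=3/2b
2) 542.169ms=3/2b +542.169ms=3/2b
3) 1084.337ms=3b +1084.337ms=3b
4) 2168.675ms=6b +722.892ms=2b
5) 2891.566ms=8b +722.892ms=2b
6) 3614.458ms=10b +722.892ms=2b
Σ=12b of 12 (166bpm 6/8) — PASS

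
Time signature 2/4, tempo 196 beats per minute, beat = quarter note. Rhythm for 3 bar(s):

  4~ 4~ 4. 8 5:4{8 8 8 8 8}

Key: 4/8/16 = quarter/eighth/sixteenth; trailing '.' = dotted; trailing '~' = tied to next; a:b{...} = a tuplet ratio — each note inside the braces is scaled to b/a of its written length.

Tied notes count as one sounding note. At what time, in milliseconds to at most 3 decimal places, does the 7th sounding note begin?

1. 0.0ms @ 0 + 1071.429ms (7/2)
2. 1071.429ms @ 7/2 + 153.061ms (1/2)
3. 1224.49ms @ 4 + 122.449ms (2/5)
4. 1346.939ms @ 22/5 + 122.449ms (2/5)
5. 1469.388ms @ 24/5 + 122.449ms (2/5)
6. 1591.837ms @ 26/5 + 122.449ms (2/5)
7. 1714.286ms @ 28/5 + 122.449ms (2/5)

note 7 onset = 28/5b = 1714.286ms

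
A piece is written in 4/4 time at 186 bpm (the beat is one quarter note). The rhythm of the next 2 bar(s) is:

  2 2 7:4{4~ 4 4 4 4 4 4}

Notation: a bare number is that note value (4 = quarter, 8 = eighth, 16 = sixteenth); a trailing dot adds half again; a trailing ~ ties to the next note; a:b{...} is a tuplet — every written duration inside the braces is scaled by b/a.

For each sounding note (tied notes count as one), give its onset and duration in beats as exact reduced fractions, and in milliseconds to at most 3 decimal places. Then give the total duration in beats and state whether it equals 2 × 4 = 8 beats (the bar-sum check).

1) 0.0ms=0b +645.161ms=2b
2) 645.161ms=2b +645.161ms=2b
3) 1290.323ms=4b +368.664ms=8/7b
4) 1658.986ms=36/7b +184.332ms=4/7b
5) 1843.318ms=40/7b +184.332ms=4/7b
6) 2027.65ms=44/7b +184.332ms=4/7b
7) 2211.982ms=48/7b +184.332ms=4/7b
8) 2396.313ms=52/7b +184.332ms=4/7b
Σ=8b of 8 (186bpm 4/4) — PASS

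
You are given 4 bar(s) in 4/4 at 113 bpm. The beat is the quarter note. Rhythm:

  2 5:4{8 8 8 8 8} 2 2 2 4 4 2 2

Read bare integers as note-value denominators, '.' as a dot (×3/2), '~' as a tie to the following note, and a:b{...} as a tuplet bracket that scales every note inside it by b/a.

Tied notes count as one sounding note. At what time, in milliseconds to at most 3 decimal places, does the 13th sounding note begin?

1. 0.0ms @ 0 + 1061.947ms (2)
2. 1061.947ms @ 2 + 212.389ms (2/5)
3. 1274.336ms @ 12/5 + 212.389ms (2/5)
4. 1486.726ms @ 14/5 + 212.389ms (2/5)
5. 1699.115ms @ 16/5 + 212.389ms (2/5)
6. 1911.504ms @ 18/5 + 212.389ms (2/5)
7. 2123.894ms @ 4 + 1061.947ms (2)
8. 3185.841ms @ 6 + 1061.947ms (2)
9. 4247.788ms @ 8 + 1061.947ms (2)
10. 5309.735ms @ 10 + 530.973ms (1)
11. 5840.708ms @ 11 + 530.973ms (1)
12. 6371.681ms @ 12 + 1061.947ms (2)
13. 7433.628ms @ 14 + 1061.947ms (2)

note 13 onset = 14b = 7433.628ms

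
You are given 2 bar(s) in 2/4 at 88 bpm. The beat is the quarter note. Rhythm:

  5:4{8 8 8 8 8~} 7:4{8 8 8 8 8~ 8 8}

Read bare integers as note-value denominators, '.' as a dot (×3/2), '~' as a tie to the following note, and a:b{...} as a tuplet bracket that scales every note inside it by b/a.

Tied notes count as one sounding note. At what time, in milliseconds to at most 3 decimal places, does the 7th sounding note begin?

1. 0.0ms @ 0 + 272.727ms (2/5)
2. 272.727ms @ 2/5 + 272.727ms (2/5)
3. 545.455ms @ 4/5 + 272.727ms (2/5)
4. 818.182ms @ 6/5 + 272.727ms (2/5)
5. 1090.909ms @ 8/5 + 467.532ms (24/35)
6. 1558.442ms @ 16/7 + 194.805ms (2/7)
7. 1753.247ms @ 18/7 + 194.805ms (2/7)
8. 1948.052ms @ 20/7 + 194.805ms (2/7)
9. 2142.857ms @ 22/7 + 389.61ms (4/7)
10. 2532.468ms @ 26/7 + 194.805ms (2/7)

note 7 onset = 18/7b = 1753.247ms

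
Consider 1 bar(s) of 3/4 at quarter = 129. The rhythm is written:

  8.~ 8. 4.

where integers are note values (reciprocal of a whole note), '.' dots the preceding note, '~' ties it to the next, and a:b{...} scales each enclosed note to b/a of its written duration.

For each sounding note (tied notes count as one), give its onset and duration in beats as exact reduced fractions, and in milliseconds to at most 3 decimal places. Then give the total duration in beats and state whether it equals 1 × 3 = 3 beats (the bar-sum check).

1) 0.0ms=0b +697.674ms=3/2b
2) 697.674ms=3/2b +697.674ms=3/2b
Σ=3b of 3 (129bpm 3/4) — PASS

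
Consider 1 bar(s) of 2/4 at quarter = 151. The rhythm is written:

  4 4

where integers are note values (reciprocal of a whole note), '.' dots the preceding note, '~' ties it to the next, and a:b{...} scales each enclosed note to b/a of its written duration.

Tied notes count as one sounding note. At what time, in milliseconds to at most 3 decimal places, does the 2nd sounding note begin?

1. 0.0ms @ 0 + 397.351ms (1)
2. 397.351ms @ 1 + 397.351ms (1)

note 2 onset = 1b = 397.351ms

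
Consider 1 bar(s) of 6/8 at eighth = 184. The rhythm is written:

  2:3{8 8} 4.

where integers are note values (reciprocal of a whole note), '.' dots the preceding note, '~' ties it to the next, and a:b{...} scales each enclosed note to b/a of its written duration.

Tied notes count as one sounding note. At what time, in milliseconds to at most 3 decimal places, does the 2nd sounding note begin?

1. 0.0ms @ 0 + 489.13ms (3/2)
2. 489.13ms @ 3/2 + 489.13ms (3/2)
3. 978.261ms @ 3 + 978.261ms (3)

note 2 onset = 3/2b = 489.13ms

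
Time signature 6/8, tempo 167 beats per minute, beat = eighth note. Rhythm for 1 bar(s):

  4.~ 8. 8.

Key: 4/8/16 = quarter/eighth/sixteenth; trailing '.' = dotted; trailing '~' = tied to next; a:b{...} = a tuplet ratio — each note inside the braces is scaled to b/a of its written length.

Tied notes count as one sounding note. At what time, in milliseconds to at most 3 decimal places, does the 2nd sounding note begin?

note 2 onset = 9/2b = 1616.766ms

1. 0.0ms @ 0 + 1616.766ms (9/2)
2. 1616.766ms @ 9/2 + 538.922ms (3/2)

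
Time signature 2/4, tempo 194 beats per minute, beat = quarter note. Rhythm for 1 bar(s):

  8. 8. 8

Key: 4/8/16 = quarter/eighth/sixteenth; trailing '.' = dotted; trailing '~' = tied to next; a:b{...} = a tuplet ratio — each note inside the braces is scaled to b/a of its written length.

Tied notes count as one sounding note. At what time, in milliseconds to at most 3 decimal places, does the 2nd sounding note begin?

note 2 onset = 3/4b = 231.959ms

1. 0.0ms @ 0 + 231.959ms (3/4)
2. 231.959ms @ 3/4 + 231.959ms (3/4)
3. 463.918ms @ 3/2 + 154.639ms (1/2)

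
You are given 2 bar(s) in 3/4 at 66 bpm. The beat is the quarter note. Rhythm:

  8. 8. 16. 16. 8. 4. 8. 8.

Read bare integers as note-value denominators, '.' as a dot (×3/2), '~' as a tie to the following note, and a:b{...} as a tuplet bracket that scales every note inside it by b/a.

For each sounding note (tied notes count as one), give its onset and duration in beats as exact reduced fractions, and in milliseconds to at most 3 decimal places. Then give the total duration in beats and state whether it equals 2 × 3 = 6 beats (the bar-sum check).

1) 0.0ms=0b +681.818ms=3/4b
2) 681.818ms=3/4b +681.818ms=3/4b
3) 1363.636ms=3/2b +340.909ms=3/8b
4) 1704.545ms=15/8b +340.909ms=3/8b
5) 2045.455ms=9/4b +681.818ms=3/4b
6) 2727.273ms=3b +1363.636ms=3/2b
7) 4090.909ms=9/2b +681.818ms=3/4b
8) 4772.727ms=21/4b +681.818ms=3/4b
Σ=6b of 6 (66bpm 3/4) — PASS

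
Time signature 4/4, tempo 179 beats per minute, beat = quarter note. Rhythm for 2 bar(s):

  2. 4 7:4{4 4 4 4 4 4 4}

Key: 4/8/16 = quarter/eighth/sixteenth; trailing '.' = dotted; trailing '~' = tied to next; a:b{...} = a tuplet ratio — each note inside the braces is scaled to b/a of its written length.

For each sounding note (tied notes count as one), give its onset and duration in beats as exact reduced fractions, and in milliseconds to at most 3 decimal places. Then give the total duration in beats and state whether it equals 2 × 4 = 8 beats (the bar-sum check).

1) 0.0ms=0b +1005.587ms=3b
2) 1005.587ms=3b +335.196ms=1b
3) 1340.782ms=4b +191.54ms=4/7b
4) 1532.322ms=32/7b +191.54ms=4/7b
5) 1723.863ms=36/7b +191.54ms=4/7b
6) 1915.403ms=40/7b +191.54ms=4/7b
7) 2106.943ms=44/7b +191.54ms=4/7b
8) 2298.484ms=48/7b +191.54ms=4/7b
9) 2490.024ms=52/7b +191.54ms=4/7b
Σ=8b of 8 (179bpm 4/4) — PASS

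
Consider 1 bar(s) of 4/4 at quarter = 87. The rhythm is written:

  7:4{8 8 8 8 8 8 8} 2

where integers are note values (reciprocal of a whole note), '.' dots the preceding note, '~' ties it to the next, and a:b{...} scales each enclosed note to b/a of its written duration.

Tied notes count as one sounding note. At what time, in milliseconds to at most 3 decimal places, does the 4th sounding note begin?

1. 0.0ms @ 0 + 197.044ms (2/7)
2. 197.044ms @ 2/7 + 197.044ms (2/7)
3. 394.089ms @ 4/7 + 197.044ms (2/7)
4. 591.133ms @ 6/7 + 197.044ms (2/7)
5. 788.177ms @ 8/7 + 197.044ms (2/7)
6. 985.222ms @ 10/7 + 197.044ms (2/7)
7. 1182.266ms @ 12/7 + 197.044ms (2/7)
8. 1379.31ms @ 2 + 1379.31ms (2)

note 4 onset = 6/7b = 591.133ms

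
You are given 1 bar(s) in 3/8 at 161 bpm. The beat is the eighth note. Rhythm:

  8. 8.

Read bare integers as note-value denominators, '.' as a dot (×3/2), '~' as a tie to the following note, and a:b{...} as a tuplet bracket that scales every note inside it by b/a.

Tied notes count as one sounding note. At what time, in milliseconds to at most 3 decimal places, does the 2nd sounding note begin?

1. 0.0ms @ 0 + 559.006ms (3/2)
2. 559.006ms @ 3/2 + 559.006ms (3/2)

note 2 onset = 3/2b = 559.006ms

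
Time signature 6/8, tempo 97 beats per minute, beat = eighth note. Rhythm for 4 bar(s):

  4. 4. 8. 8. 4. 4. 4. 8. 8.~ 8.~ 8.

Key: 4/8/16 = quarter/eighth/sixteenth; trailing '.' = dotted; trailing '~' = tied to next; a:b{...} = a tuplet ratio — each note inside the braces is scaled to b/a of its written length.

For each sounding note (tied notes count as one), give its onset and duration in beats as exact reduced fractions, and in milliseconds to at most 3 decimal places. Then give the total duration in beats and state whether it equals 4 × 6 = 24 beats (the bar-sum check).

1) 0.0ms=0b +1855.67ms=3b
2) 1855.67ms=3b +1855.67ms=3b
3) 3711.34ms=6b +927.835ms=3/2b
4) 4639.175ms=15/2b +927.835ms=3/2b
5) 5567.01ms=9b +1855.67ms=3b
6) 7422.68ms=12b +1855.67ms=3b
7) 9278.351ms=15b +1855.67ms=3b
8) 11134.021ms=18b +927.835ms=3/2b
9) 12061.856ms=39/2b +2783.505ms=9/2b
Σ=24b of 24 (97bpm 6/8) — PASS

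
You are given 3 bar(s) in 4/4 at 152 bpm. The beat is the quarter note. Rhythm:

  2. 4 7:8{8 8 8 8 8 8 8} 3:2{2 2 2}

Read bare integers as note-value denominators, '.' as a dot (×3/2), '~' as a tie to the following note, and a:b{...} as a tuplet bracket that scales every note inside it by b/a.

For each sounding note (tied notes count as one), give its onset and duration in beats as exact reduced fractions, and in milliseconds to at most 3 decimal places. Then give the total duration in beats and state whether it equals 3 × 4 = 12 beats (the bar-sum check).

1) 0.0ms=0b +1184.211ms=3b
2) 1184.211ms=3b +394.737ms=1b
3) 1578.947ms=4b +225.564ms=4/7b
4) 1804.511ms=32/7b +225.564ms=4/7b
5) 2030.075ms=36/7b +225.564ms=4/7b
6) 2255.639ms=40/7b +225.564ms=4/7b
7) 2481.203ms=44/7b +225.564ms=4/7b
8) 2706.767ms=48/7b +225.564ms=4/7b
9) 2932.331ms=52/7b +225.564ms=4/7b
10) 3157.895ms=8b +526.316ms=4/3b
11) 3684.211ms=28/3b +526.316ms=4/3b
12) 4210.526ms=32/3b +526.316ms=4/3b
Σ=12b of 12 (152bpm 4/4) — PASS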